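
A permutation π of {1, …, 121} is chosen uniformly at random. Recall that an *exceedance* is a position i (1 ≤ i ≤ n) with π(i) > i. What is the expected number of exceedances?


Write X = Σ_{i=1}^{121} X_i, where X_i = 1_{π(i) > i}.
For each fixed i, π(i) is uniform over {1, …, 121} (marginal of a uniform permutation), so P[π(i) > i] = (n − i)/n. Summing: Σ_{i=1}^{121} (n − i)/n = (0 + 1 + … + 120)/121 = 121(121 − 1)/(2·121) = (121 − 1)/2.
Hence E[X] = Σ_{i=1}^{121} (121 − i)/121 = 60 ≈ 60.000000.

E[X] = 60 = 60.000000.


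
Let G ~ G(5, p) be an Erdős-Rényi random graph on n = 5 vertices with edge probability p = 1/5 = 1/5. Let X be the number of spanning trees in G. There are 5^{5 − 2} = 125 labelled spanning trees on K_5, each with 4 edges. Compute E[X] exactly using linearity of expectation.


K_5 has 5^{5 − 2} = 125 labelled spanning trees.
For each such spanning tree H, let X_H = 1 if all 4 edges of H are present in G. Then P[X_H = 1] = p^{4} = (1/5)^{4} = 1/625.
By linearity: E[X] = Σ_H E[X_H] = 125 · p^{4} = 125 · 1/625 = 1/5.
Numerically: E[X] ≈ 0.2.

E[X] = 125 · (1/5)^{4} = 1/5 ≈ 0.2.


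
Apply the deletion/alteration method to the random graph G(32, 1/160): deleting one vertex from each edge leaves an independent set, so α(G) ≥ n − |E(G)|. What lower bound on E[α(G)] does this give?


E[|E(G)|] = C(32, 2)·p = 496 · (1/160) = 31/10.
E[α(G)] ≥ n − E[|E(G)|] = 32 − 31/10 = 289/10.
Numerically: ≈ 28.900000.
(This is only a lower bound; the true E[α(G)] may be larger.)

E[α(G)] ≥ 289/10 ≈ 28.900000.


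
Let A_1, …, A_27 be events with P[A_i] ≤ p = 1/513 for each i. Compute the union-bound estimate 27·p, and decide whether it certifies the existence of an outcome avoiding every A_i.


Union bound: P[∪_{i=1}^{27} A_i] ≤ Σ_i P[A_i] ≤ 27·p = 27·(1/513) = 1/19.
Numerically: 1/19 ≈ 0.0526316.
Is 1/19 < 1? YES.
Since P[∪ A_i] ≤ 1/19 < 1, the complement has P[∩ A_i^c] ≥ 1 − 1/19 = 18/19 > 0, so some outcome avoids every A_i.

27·p = 1/19 ≈ 0.0526316; existence CERTIFIED by the union bound.


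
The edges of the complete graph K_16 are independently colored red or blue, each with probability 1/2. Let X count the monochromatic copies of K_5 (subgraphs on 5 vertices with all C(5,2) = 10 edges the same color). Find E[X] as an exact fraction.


Let X = Σ_S X_S over the C(16, 5) = 4368 subsets S of size 5, where X_S = 1 if the K_5 on S is monochromatic.
For a fixed S, the K_5 on S has C(5, 2) = 10 edges. P[all 10 edges red] = (1/2)^10, and likewise for blue, so P[monochromatic] = 2·(1/2)^10 = 2^{1 − 10} = 1/512.
By linearity of expectation: E[X] = C(16, 5) · 2^{1 − 10} = 4368 · 1/512 = 273/32.
Numerically: E[X] ≈ 8.5312.

E[X] = C(16,5)·2^(1−C(5,2)) = 273/32 ≈ 8.5312.


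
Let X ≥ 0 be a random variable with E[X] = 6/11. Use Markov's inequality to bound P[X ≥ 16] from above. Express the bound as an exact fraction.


μ = E[X] = 6/11, a = 16.
Markov: P[X ≥ 16] ≤ μ/a = (6/11)/16 = 3/88.
Numerically: ≈ 0.0341.
(Since a = 16 > μ = 0.5455, the bound 3/88 is < 1 and informative.)

P[X ≥ 16] ≤ 3/88 ≈ 0.0341.


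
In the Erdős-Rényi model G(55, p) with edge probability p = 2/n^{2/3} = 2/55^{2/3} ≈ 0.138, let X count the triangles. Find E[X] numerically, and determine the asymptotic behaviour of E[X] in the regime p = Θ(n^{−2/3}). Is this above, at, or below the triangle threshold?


Number of potential triangles: C(55, 3) = 26235.
Each occurs with probability p³ ≈ (0.138)³ ≈ 2.64463e-03.
By linearity: E[X] = C(55, 3)·p³ ≈ 26235 · 2.64463e-03 ≈ 69.382.
Since α = 2/3 < 1, p = c/n^{2/3} ≫ 1/n is above the triangle threshold p ~ 1/n. Asymptotically E[X] ~ (c³/6)·n^{3(1−α)} = (2³/6)·n^{1} → ∞; triangles are abundant w.h.p.

E[X] ≈ 69.382; in regime p = Θ(1/n^{2/3}) E[X] diverges (above the triangle threshold p ~ 1/n).


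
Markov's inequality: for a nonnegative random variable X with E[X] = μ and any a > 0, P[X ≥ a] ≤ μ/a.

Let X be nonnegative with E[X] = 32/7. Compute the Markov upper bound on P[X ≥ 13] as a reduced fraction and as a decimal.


μ = E[X] = 32/7, a = 13.
Markov: P[X ≥ 13] ≤ μ/a = (32/7)/13 = 32/91.
Numerically: ≈ 0.3516.
(Since a = 13 > μ = 4.5714, the bound 32/91 is < 1 and informative.)

P[X ≥ 13] ≤ 32/91 ≈ 0.3516.


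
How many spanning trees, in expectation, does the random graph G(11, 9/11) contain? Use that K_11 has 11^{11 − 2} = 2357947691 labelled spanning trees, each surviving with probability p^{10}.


K_11 has 11^{11 − 2} = 2357947691 labelled spanning trees.
For each such spanning tree H, let X_H = 1 if all 10 edges of H are present in G. Then P[X_H = 1] = p^{10} = (9/11)^{10} = 3486784401/25937424601.
By linearity of expectation: E[X] = Σ_H E[X_H] = 2357947691 · p^{10} = 2357947691 · 3486784401/25937424601 = 3486784401/11.
Numerically: E[X] ≈ 3.1698e+08.

E[X] = 2357947691 · (9/11)^{10} = 3486784401/11 ≈ 3.1698e+08.


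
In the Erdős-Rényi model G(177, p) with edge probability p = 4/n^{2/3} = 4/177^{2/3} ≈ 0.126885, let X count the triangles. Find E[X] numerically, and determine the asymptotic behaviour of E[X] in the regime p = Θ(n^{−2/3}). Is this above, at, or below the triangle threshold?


Number of potential triangles: C(177, 3) = 908600.
Each occurs with probability p³ ≈ (0.126885)³ ≈ 2.04283571e-03.
By linearity: E[X] = C(177, 3)·p³ ≈ 908600 · 2.04283571e-03 ≈ 1856.120527.
Since α = 2/3 < 1, p = c/n^{2/3} ≫ 1/n is above the triangle threshold p ~ 1/n. Asymptotically E[X] ~ (c³/6)·n^{3(1−α)} = (4³/6)·n^{1} → ∞; triangles are abundant w.h.p.

E[X] ≈ 1856.120527; in regime p = Θ(1/n^{2/3}) E[X] diverges (above the triangle threshold p ~ 1/n).


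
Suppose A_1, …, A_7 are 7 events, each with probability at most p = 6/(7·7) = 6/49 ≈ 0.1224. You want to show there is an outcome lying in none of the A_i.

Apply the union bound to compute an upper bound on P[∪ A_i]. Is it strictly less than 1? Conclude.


Union bound: P[∪_{i=1}^{7} A_i] ≤ Σ_i P[A_i] ≤ 7·p = 7·(6/49) = 6/7.
Numerically: 6/7 ≈ 0.8571.
Is 6/7 < 1? YES.
Since P[∪ A_i] ≤ 6/7 < 1, the complement has P[∩ A_i^c] ≥ 1 − 6/7 = 1/7 > 0, so some outcome avoids every A_i.

7·p = 6/7 ≈ 0.8571; existence CERTIFIED by the union bound.


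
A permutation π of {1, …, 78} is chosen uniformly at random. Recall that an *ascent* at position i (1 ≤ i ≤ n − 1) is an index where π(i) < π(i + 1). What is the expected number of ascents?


Write X = Σ X_I over i = 1, …, 77, with X_I the indicator of one ascent.
There are 77 indicators.
For each fixed i, the pair (π(i), π(i+1)) is a uniformly random ordered pair of distinct values from {1, …, 78}; by symmetry P[π(i) < π(i+1)] = 1/2.
By linearity: E[X] = 77 · (1/2) = (78 − 1) · (1/2) = 77/2 ≈ 38.5000.

E[X] = 77/2 = 38.5000.


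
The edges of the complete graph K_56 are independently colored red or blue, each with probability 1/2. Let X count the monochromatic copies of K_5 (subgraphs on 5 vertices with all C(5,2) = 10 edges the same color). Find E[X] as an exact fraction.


Let X = Σ_S X_S over the C(56, 5) = 3819816 subsets S of size 5, where X_S = 1 if the K_5 on S is monochromatic.
For a fixed S, the K_5 on S has C(5, 2) = 10 edges. P[all 10 edges red] = (1/2)^10, and likewise for blue, so P[monochromatic] = 2·(1/2)^10 = 2^{1 − 10} = 1/512.
By linearity of expectation: E[X] = C(56, 5) · 2^{1 − 10} = 3819816 · 1/512 = 477477/64.
Numerically: E[X] ≈ 7460.578125.

E[X] = C(56,5)·2^(1−C(5,2)) = 477477/64 ≈ 7460.578125.


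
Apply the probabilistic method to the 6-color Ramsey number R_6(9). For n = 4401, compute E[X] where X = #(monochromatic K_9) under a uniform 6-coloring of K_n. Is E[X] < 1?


E[X] = C(4401, 9) · 6^{1 − 36} = 1692951372410676096134752050 · 6^{−35} = 1692951372410676096134752050/1719070799748422591028658176.
As a reduced fraction: E[X] = 282158562068446016022458675/286511799958070431838109696 ≈ 0.9848.
Is E[X] < 1? YES.
Since E[X] < 1, there exists a 6-coloring of K_{4401} with no monochromatic K_9; hence R_6(9) > 4401.

E[X] = 282158562068446016022458675/286511799958070431838109696 ≈ 0.9848; E[X] < 1, so R_6(9) > 4401.


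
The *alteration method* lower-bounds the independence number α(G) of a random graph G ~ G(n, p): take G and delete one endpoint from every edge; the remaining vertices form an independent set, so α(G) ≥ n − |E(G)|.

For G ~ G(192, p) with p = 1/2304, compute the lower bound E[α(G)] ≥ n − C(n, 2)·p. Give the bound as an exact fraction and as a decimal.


E[|E(G)|] = C(192, 2)·p = 18336 · (1/2304) = 191/24.
E[α(G)] ≥ n − E[|E(G)|] = 192 − 191/24 = 4417/24.
Numerically: ≈ 184.041667.
(This is only a lower bound; the true E[α(G)] may be larger.)

E[α(G)] ≥ 4417/24 ≈ 184.041667.


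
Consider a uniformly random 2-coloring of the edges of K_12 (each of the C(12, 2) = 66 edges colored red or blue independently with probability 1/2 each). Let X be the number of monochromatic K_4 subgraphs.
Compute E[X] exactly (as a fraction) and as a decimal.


Let X = Σ_S X_S over the C(12, 4) = 495 subsets S of size 4, where X_S = 1 if the K_4 on S is monochromatic.
For a fixed S, the K_4 on S has C(4, 2) = 6 edges. P[all 6 edges red] = (1/2)^6, and likewise for blue, so P[monochromatic] = 2·(1/2)^6 = 2^{1 − 6} = 1/32.
Summing: E[X] = C(12, 4) · 2^{1 − 6} = 495 · 1/32 = 495/32.
Numerically: E[X] ≈ 15.46875.

E[X] = C(12,4)·2^(1−C(4,2)) = 495/32 ≈ 15.46875.


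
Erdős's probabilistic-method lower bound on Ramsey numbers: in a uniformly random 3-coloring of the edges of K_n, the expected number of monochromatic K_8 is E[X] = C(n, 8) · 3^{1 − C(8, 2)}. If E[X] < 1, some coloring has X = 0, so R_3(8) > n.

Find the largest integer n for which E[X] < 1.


We need C(n, 8) · 3^{1 − 28} < 1, i.e. C(n, 8) < 3^{28 − 1} = 7625597484987.
Check values of n near the boundary:
  n = 154: C(154, 8) = 6521818990995; 6521818990995 < 7625597484987? YES
  n = 155: C(155, 8) = 6876747915675; 6876747915675 < 7625597484987? YES
  n = 156: C(156, 8) = 7248464019225; 7248464019225 < 7625597484987? YES
  n = 157: C(157, 8) = 7637643295425; 7637643295425 < 7625597484987? NO
  n = 158: C(158, 8) = 8044984271181; 8044984271181 < 7625597484987? NO
The largest n with C(n, 8) < 7625597484987 is n = 156 (where E[X] = 805384891025/847288609443 ≈ 0.9505437). Hence R_3(8) > 156, i.e. R_3(8) ≥ 157.

Largest n = 156; hence R_3(8) > 156.


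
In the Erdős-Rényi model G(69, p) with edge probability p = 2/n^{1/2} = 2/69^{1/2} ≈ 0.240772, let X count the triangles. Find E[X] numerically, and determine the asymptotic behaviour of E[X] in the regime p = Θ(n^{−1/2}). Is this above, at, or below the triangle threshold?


Number of potential triangles: C(69, 3) = 52394.
Each occurs with probability p³ ≈ (0.240772)³ ≈ 1.39577801e-02.
By linearity: E[X] = C(69, 3)·p³ ≈ 52394 · 1.39577801e-02 ≈ 731.303929.
Since α = 1/2 < 1, p = c/n^{1/2} ≫ 1/n is above the triangle threshold p ~ 1/n. Asymptotically E[X] ~ (c³/6)·n^{3(1−α)} = (2³/6)·n^{1.5} → ∞; triangles are abundant w.h.p.

E[X] ≈ 731.303929; in regime p = Θ(1/n^{1/2}) E[X] diverges (above the triangle threshold p ~ 1/n).


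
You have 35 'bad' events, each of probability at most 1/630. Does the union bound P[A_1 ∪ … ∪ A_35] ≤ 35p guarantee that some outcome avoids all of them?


Union bound: P[∪_{i=1}^{35} A_i] ≤ Σ_i P[A_i] ≤ 35·p = 35·(1/630) = 1/18.
Numerically: 1/18 ≈ 0.05556.
Is 1/18 < 1? YES.
Since P[∪ A_i] ≤ 1/18 < 1, the complement has P[∩ A_i^c] ≥ 1 − 1/18 = 17/18 > 0, so some outcome avoids every A_i.

35·p = 1/18 ≈ 0.05556; existence CERTIFIED by the union bound.


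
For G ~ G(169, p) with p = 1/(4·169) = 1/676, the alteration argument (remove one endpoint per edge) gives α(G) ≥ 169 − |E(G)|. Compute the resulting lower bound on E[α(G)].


E[|E(G)|] = C(169, 2)·p = 14196 · (1/676) = 21.
E[α(G)] ≥ n − E[|E(G)|] = 169 − 21 = 148.
Numerically: ≈ 148.0000.
(This is only a lower bound; the true E[α(G)] may be larger.)

E[α(G)] ≥ 148 ≈ 148.0000.


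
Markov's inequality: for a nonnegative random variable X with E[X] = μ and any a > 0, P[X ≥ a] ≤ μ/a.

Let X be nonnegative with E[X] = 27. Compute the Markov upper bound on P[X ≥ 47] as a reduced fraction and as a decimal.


μ = E[X] = 27, a = 47.
Markov: P[X ≥ 47] ≤ μ/a = (27)/47 = 27/47.
Numerically: ≈ 0.5745.
(Since a = 47 > μ = 27.0000, the bound 27/47 is < 1 and informative.)

P[X ≥ 47] ≤ 27/47 ≈ 0.5745.


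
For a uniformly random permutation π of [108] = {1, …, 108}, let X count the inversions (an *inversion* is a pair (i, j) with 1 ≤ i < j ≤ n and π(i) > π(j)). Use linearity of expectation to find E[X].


Write X = Σ X_I over the C(108, 2) = 5778 pairs i < j, with X_I the indicator of one inversion.
There are 5778 indicators.
For each fixed pair i < j, the values π(i) and π(j) are two distinct elements of {1, …, 108} in uniformly random order; by symmetry P[π(i) > π(j)] = 1/2.
By linearity: E[X] = 5778 · (1/2) = C(108, 2) · (1/2) = 5778/2 = 2889 ≈ 2889.000.

E[X] = 2889 = 2889.000.


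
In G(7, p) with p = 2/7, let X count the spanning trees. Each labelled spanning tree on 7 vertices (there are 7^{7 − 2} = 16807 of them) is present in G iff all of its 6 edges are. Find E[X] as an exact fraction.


K_7 has 7^{7 − 2} = 16807 labelled spanning trees.
For each such spanning tree H, let X_H = 1 if all 6 edges of H are present in G. Then P[X_H = 1] = p^{6} = (2/7)^{6} = 64/117649.
By linearity of expectation: E[X] = Σ_H E[X_H] = 16807 · p^{6} = 16807 · 64/117649 = 64/7.
Numerically: E[X] ≈ 9.14.

E[X] = 16807 · (2/7)^{6} = 64/7 ≈ 9.14.


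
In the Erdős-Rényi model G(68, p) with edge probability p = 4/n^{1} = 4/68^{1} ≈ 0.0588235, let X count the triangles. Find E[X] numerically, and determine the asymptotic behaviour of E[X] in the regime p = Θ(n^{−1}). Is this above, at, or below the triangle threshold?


Number of potential triangles: C(68, 3) = 50116.
Each occurs with probability p³ ≈ (0.0588235)³ ≈ 2.03541624e-04.
By linearity: E[X] = C(68, 3)·p³ ≈ 50116 · 2.03541624e-04 ≈ 10.200692.
Here α = 1, so p = 4/n is exactly at the triangle threshold p ~ 1/n. Asymptotically E[X] → c³/6 = 4³/6 = 32/3 ≈ 10.666667, a bounded constant. In this regime the triangle count is asymptotically Poisson(c³/6).

E[X] ≈ 10.200692; in regime p = Θ(1/n^{1}) E[X] stays bounded (at the triangle threshold p ~ 1/n).


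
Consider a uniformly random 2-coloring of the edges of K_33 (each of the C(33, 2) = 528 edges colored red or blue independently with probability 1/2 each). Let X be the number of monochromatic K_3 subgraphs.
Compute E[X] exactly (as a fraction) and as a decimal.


Let X = Σ_S X_S over the C(33, 3) = 5456 subsets S of size 3, where X_S = 1 if the K_3 on S is monochromatic.
For a fixed S, the K_3 on S has C(3, 2) = 3 edges. P[all 3 edges red] = (1/2)^3, and likewise for blue, so P[monochromatic] = 2·(1/2)^3 = 2^{1 − 3} = 1/4.
Summing: E[X] = C(33, 3) · 2^{1 − 3} = 5456 · 1/4 = 1364.
Numerically: E[X] ≈ 1364.0000.

E[X] = C(33,3)·2^(1−C(3,2)) = 1364 ≈ 1364.0000.


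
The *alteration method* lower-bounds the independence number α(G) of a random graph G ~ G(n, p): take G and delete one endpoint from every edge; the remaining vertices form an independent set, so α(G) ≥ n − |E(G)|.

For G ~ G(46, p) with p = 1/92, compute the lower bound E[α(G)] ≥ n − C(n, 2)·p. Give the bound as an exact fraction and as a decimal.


E[|E(G)|] = C(46, 2)·p = 1035 · (1/92) = 45/4.
E[α(G)] ≥ n − E[|E(G)|] = 46 − 45/4 = 139/4.
Numerically: ≈ 34.750000.
(This is only a lower bound; the true E[α(G)] may be larger.)

E[α(G)] ≥ 139/4 ≈ 34.750000.


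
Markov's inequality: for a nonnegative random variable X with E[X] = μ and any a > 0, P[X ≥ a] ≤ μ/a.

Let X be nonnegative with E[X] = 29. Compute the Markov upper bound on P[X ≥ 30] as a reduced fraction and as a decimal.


μ = E[X] = 29, a = 30.
Markov: P[X ≥ 30] ≤ μ/a = (29)/30 = 29/30.
Numerically: ≈ 0.966667.
(Since a = 30 > μ = 29.000000, the bound 29/30 is < 1 and informative.)

P[X ≥ 30] ≤ 29/30 ≈ 0.966667.


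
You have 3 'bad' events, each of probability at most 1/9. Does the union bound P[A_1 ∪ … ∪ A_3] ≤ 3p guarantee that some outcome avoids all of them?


Union bound: P[∪_{i=1}^{3} A_i] ≤ Σ_i P[A_i] ≤ 3·p = 3·(1/9) = 1/3.
Numerically: 1/3 ≈ 0.3333.
Is 1/3 < 1? YES.
Since P[∪ A_i] ≤ 1/3 < 1, the complement has P[∩ A_i^c] ≥ 1 − 1/3 = 2/3 > 0, so some outcome avoids every A_i.

3·p = 1/3 ≈ 0.3333; existence CERTIFIED by the union bound.


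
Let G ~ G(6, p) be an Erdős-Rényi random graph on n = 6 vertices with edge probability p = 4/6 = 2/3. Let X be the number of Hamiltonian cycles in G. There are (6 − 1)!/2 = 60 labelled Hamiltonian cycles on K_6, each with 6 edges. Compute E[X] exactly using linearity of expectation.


K_6 has (6 − 1)!/2 = 60 labelled Hamiltonian cycles.
For each such Hamiltonian cycle H, let X_H = 1 if all 6 edges of H are present in G. Then P[X_H = 1] = p^{6} = (2/3)^{6} = 64/729.
By linearity of expectation: E[X] = Σ_H E[X_H] = 60 · p^{6} = 60 · 64/729 = 1280/243.
Numerically: E[X] ≈ 5.267.

E[X] = 60 · (2/3)^{6} = 1280/243 ≈ 5.267.


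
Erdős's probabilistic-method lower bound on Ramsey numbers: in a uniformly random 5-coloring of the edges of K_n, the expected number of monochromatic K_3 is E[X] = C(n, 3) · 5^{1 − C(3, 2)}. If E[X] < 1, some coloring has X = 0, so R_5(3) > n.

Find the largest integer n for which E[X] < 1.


We need C(n, 3) · 5^{1 − 3} < 1, i.e. C(n, 3) < 5^{3 − 1} = 25.
Check values of n near the boundary:
  n = 3: C(3, 3) = 1; 1 < 25? YES
  n = 4: C(4, 3) = 4; 4 < 25? YES
  n = 5: C(5, 3) = 10; 10 < 25? YES
  n = 6: C(6, 3) = 20; 20 < 25? YES
  n = 7: C(7, 3) = 35; 35 < 25? NO
The largest n with C(n, 3) < 25 is n = 6 (where E[X] = 4/5 ≈ 0.80000). Hence R_5(3) > 6, i.e. R_5(3) ≥ 7.

Largest n = 6; hence R_5(3) > 6.


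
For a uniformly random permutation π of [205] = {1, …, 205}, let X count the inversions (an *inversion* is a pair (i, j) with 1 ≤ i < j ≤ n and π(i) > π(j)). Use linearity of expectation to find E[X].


Write X = Σ X_I over the C(205, 2) = 20910 pairs i < j, with X_I the indicator of one inversion.
There are 20910 indicators.
For each fixed pair i < j, the values π(i) and π(j) are two distinct elements of {1, …, 205} in uniformly random order; by symmetry P[π(i) > π(j)] = 1/2.
By linearity: E[X] = 20910 · (1/2) = C(205, 2) · (1/2) = 20910/2 = 10455 ≈ 10455.000000.

E[X] = 10455 = 10455.000000.


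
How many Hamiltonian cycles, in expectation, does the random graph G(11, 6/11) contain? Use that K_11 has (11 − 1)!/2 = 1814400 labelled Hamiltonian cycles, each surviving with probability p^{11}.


K_11 has (11 − 1)!/2 = 1814400 labelled Hamiltonian cycles.
For each such Hamiltonian cycle H, let X_H = 1 if all 11 edges of H are present in G. Then P[X_H = 1] = p^{11} = (6/11)^{11} = 362797056/285311670611.
By linearity of expectation: E[X] = Σ_H E[X_H] = 1814400 · p^{11} = 1814400 · 362797056/285311670611 = 658258978406400/285311670611.
Numerically: E[X] ≈ 2307.

E[X] = 1814400 · (6/11)^{11} = 658258978406400/285311670611 ≈ 2307.


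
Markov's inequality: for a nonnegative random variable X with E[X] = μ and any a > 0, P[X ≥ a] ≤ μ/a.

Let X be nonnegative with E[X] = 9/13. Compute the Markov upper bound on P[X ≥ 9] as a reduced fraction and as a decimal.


μ = E[X] = 9/13, a = 9.
Markov: P[X ≥ 9] ≤ μ/a = (9/13)/9 = 1/13.
Numerically: ≈ 0.077.
(Since a = 9 > μ = 0.692, the bound 1/13 is < 1 and informative.)

P[X ≥ 9] ≤ 1/13 ≈ 0.077.


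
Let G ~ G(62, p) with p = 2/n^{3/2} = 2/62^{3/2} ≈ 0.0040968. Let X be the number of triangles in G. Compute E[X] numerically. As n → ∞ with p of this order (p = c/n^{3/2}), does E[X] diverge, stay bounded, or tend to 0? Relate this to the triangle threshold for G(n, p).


Number of potential triangles: C(62, 3) = 37820.
Each occurs with probability p³ ≈ (0.0040968)³ ≈ 6.8758657e-08.
By linearity: E[X] = C(62, 3)·p³ ≈ 37820 · 6.8758657e-08 ≈ 0.00260.
Since α = 3/2 > 1, p = c/n^{3/2} = o(1/n) is below the triangle threshold p ~ 1/n. Asymptotically E[X] ~ (c³/6)·n^{3(1−α)} = (2³/6)·n^{-1.5} → 0, so by Markov's inequality G has no triangles w.h.p.

E[X] ≈ 0.00260; in regime p = Θ(1/n^{3/2}) E[X] tends to 0 (below the triangle threshold p ~ 1/n).


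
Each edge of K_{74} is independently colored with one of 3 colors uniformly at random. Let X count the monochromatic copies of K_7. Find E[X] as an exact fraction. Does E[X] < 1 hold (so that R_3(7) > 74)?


E[X] = C(74, 7) · 3^{1 − 21} = 1799579064 · 3^{−20} = 1799579064/3486784401.
As a reduced fraction: E[X] = 599859688/1162261467 ≈ 0.516114.
Is E[X] < 1? YES.
Since E[X] < 1, there exists a 3-coloring of K_{74} with no monochromatic K_7; hence R_3(7) > 74.

E[X] = 599859688/1162261467 ≈ 0.516114; E[X] < 1, so R_3(7) > 74.


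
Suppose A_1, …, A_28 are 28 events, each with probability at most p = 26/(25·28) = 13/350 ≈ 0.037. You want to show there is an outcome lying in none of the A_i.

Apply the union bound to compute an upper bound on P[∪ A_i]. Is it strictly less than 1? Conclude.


Union bound: P[∪_{i=1}^{28} A_i] ≤ Σ_i P[A_i] ≤ 28·p = 28·(13/350) = 26/25.
Numerically: 26/25 ≈ 1.040.
Is 26/25 < 1? NO.
Since the bound 26/25 is ≥ 1, the union bound is uninformative here; it does NOT by itself certify existence.

28·p = 26/25 ≈ 1.040; existence NOT certified by the union bound.


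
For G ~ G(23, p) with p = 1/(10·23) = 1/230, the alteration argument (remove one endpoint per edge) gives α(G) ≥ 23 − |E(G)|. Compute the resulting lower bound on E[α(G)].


E[|E(G)|] = C(23, 2)·p = 253 · (1/230) = 11/10.
E[α(G)] ≥ n − E[|E(G)|] = 23 − 11/10 = 219/10.
Numerically: ≈ 21.9000.
(This is only a lower bound; the true E[α(G)] may be larger.)

E[α(G)] ≥ 219/10 ≈ 21.9000.


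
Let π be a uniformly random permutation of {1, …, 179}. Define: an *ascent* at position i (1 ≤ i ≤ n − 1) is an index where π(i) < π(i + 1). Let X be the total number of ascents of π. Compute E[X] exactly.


Write X = Σ X_I over i = 1, …, 178, with X_I the indicator of one ascent.
There are 178 indicators.
For each fixed i, the pair (π(i), π(i+1)) is a uniformly random ordered pair of distinct values from {1, …, 179}; by symmetry P[π(i) < π(i+1)] = 1/2.
By linearity: E[X] = 178 · (1/2) = (179 − 1) · (1/2) = 89 ≈ 89.0000.

E[X] = 89 = 89.0000.


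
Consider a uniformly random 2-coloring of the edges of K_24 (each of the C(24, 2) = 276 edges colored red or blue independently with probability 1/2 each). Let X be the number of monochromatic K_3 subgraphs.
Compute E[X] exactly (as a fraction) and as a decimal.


Let X = Σ_S X_S over the C(24, 3) = 2024 subsets S of size 3, where X_S = 1 if the K_3 on S is monochromatic.
For a fixed S, the K_3 on S has C(3, 2) = 3 edges. P[all 3 edges red] = (1/2)^3, and likewise for blue, so P[monochromatic] = 2·(1/2)^3 = 2^{1 − 3} = 1/4.
Summing: E[X] = C(24, 3) · 2^{1 − 3} = 2024 · 1/4 = 506.
Numerically: E[X] ≈ 506.000.

E[X] = C(24,3)·2^(1−C(3,2)) = 506 ≈ 506.000.


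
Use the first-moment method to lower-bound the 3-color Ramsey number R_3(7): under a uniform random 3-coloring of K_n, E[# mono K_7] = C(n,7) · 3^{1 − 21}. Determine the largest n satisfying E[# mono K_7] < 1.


We need C(n, 7) · 3^{1 − 21} < 1, i.e. C(n, 7) < 3^{21 − 1} = 3486784401.
Check values of n near the boundary:
  n = 78: C(78, 7) = 2641902120; 2641902120 < 3486784401? YES
  n = 79: C(79, 7) = 2898753715; 2898753715 < 3486784401? YES
  n = 80: C(80, 7) = 3176716400; 3176716400 < 3486784401? YES
  n = 81: C(81, 7) = 3477216600; 3477216600 < 3486784401? YES
  n = 82: C(82, 7) = 3801756816; 3801756816 < 3486784401? NO
  n = 83: C(83, 7) = 4151918628; 4151918628 < 3486784401? NO
The largest n with C(n, 7) < 3486784401 is n = 81 (where E[X] = 42928600/43046721 ≈ 0.997). Hence R_3(7) > 81, i.e. R_3(7) ≥ 82.

Largest n = 81; hence R_3(7) > 81.


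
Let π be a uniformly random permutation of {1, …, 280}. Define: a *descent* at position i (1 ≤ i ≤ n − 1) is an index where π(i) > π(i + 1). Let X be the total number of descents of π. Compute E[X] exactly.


Write X = Σ X_I over i = 1, …, 279, with X_I the indicator of one descent.
There are 279 indicators.
For each fixed i, the pair (π(i), π(i+1)) is a uniformly random ordered pair of distinct values from {1, …, 280}; by symmetry P[π(i) > π(i+1)] = 1/2.
By linearity: E[X] = 279 · (1/2) = (280 − 1) · (1/2) = 279/2 ≈ 139.50000.

E[X] = 279/2 = 139.50000.


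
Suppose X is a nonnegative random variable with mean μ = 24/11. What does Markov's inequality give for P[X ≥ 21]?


μ = E[X] = 24/11, a = 21.
Markov: P[X ≥ 21] ≤ μ/a = (24/11)/21 = 8/77.
Numerically: ≈ 0.104.
(Since a = 21 > μ = 2.182, the bound 8/77 is < 1 and informative.)

P[X ≥ 21] ≤ 8/77 ≈ 0.104.


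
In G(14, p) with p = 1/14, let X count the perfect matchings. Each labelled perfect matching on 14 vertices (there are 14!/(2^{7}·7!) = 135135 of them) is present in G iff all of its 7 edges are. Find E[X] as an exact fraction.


K_14 has 14!/(2^{7}·7!) = 135135 labelled perfect matchings.
For each such perfect matching H, let X_H = 1 if all 7 edges of H are present in G. Then P[X_H = 1] = p^{7} = (1/14)^{7} = 1/105413504.
Summing the indicators: E[X] = Σ_H E[X_H] = 135135 · p^{7} = 135135 · 1/105413504 = 19305/15059072.
Numerically: E[X] ≈ 0.001282.

E[X] = 135135 · (1/14)^{7} = 19305/15059072 ≈ 0.001282.


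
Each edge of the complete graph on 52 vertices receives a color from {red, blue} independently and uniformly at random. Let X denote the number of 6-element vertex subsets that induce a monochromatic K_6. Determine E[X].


Let X = Σ_S X_S over the C(52, 6) = 20358520 subsets S of size 6, where X_S = 1 if the K_6 on S is monochromatic.
For a fixed S, the K_6 on S has C(6, 2) = 15 edges. P[all 15 edges red] = (1/2)^15, and likewise for blue, so P[monochromatic] = 2·(1/2)^15 = 2^{1 − 15} = 1/16384.
By linearity: E[X] = C(52, 6) · 2^{1 − 15} = 20358520 · 1/16384 = 2544815/2048.
Numerically: E[X] ≈ 1242.585.

E[X] = C(52,6)·2^(1−C(6,2)) = 2544815/2048 ≈ 1242.585.


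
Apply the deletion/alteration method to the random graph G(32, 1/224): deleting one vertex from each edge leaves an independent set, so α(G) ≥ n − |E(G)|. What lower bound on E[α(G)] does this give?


E[|E(G)|] = C(32, 2)·p = 496 · (1/224) = 31/14.
E[α(G)] ≥ n − E[|E(G)|] = 32 − 31/14 = 417/14.
Numerically: ≈ 29.785714.
(This is only a lower bound; the true E[α(G)] may be larger.)

E[α(G)] ≥ 417/14 ≈ 29.785714.


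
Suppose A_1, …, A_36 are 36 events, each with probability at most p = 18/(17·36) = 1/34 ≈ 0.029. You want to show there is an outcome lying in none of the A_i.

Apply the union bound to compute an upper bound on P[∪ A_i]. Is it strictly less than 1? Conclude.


Union bound: P[∪_{i=1}^{36} A_i] ≤ Σ_i P[A_i] ≤ 36·p = 36·(1/34) = 18/17.
Numerically: 18/17 ≈ 1.059.
Is 18/17 < 1? NO.
Since the bound 18/17 is ≥ 1, the union bound is uninformative here; it does NOT by itself certify existence.

36·p = 18/17 ≈ 1.059; existence NOT certified by the union bound.


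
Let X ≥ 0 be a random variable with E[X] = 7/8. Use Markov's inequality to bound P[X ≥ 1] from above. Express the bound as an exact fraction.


μ = E[X] = 7/8, a = 1.
Markov: P[X ≥ 1] ≤ μ/a = (7/8)/1 = 7/8.
Numerically: ≈ 0.8750.
(Since a = 1 > μ = 0.8750, the bound 7/8 is < 1 and informative.)

P[X ≥ 1] ≤ 7/8 ≈ 0.8750.


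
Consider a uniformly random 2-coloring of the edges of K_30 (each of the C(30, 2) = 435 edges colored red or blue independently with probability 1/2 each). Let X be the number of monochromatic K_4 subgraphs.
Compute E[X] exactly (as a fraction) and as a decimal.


Let X = Σ_S X_S over the C(30, 4) = 27405 subsets S of size 4, where X_S = 1 if the K_4 on S is monochromatic.
For a fixed S, the K_4 on S has C(4, 2) = 6 edges. P[all 6 edges red] = (1/2)^6, and likewise for blue, so P[monochromatic] = 2·(1/2)^6 = 2^{1 − 6} = 1/32.
By linearity: E[X] = C(30, 4) · 2^{1 − 6} = 27405 · 1/32 = 27405/32.
Numerically: E[X] ≈ 856.406250.

E[X] = C(30,4)·2^(1−C(4,2)) = 27405/32 ≈ 856.406250.


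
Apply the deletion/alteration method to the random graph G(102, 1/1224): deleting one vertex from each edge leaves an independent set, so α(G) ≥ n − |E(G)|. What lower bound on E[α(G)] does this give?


E[|E(G)|] = C(102, 2)·p = 5151 · (1/1224) = 101/24.
E[α(G)] ≥ n − E[|E(G)|] = 102 − 101/24 = 2347/24.
Numerically: ≈ 97.7917.
(This is only a lower bound; the true E[α(G)] may be larger.)

E[α(G)] ≥ 2347/24 ≈ 97.7917.


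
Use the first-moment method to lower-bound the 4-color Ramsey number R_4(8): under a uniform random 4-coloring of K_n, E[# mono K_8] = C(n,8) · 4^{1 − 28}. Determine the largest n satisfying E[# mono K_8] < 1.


We need C(n, 8) · 4^{1 − 28} < 1, i.e. C(n, 8) < 4^{28 − 1} = 18014398509481984.
Check values of n near the boundary:
  n = 405: C(405, 8) = 16745853821188050; 16745853821188050 < 18014398509481984? YES
  n = 406: C(406, 8) = 17082453897995850; 17082453897995850 < 18014398509481984? YES
  n = 407: C(407, 8) = 17424959239309050; 17424959239309050 < 18014398509481984? YES
  n = 408: C(408, 8) = 17773458424095231; 17773458424095231 < 18014398509481984? YES
  n = 409: C(409, 8) = 18128041135797879; 18128041135797879 < 18014398509481984? NO
  n = 410: C(410, 8) = 18488798173326195; 18488798173326195 < 18014398509481984? NO
The largest n with C(n, 8) < 18014398509481984 is n = 408 (where E[X] = 17773458424095231/18014398509481984 ≈ 0.986625). Hence R_4(8) > 408, i.e. R_4(8) ≥ 409.

Largest n = 408; hence R_4(8) > 408.


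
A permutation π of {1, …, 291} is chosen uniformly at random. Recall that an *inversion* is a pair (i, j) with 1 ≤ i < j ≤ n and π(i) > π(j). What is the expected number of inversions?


Write X = Σ X_I over the C(291, 2) = 42195 pairs i < j, with X_I the indicator of one inversion.
There are 42195 indicators.
For each fixed pair i < j, the values π(i) and π(j) are two distinct elements of {1, …, 291} in uniformly random order; by symmetry P[π(i) > π(j)] = 1/2.
By linearity: E[X] = 42195 · (1/2) = C(291, 2) · (1/2) = 42195/2 = 42195/2 ≈ 21097.500000.

E[X] = 42195/2 = 21097.500000.


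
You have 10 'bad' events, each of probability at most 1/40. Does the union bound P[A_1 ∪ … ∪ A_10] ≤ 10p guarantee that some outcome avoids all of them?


Union bound: P[∪_{i=1}^{10} A_i] ≤ Σ_i P[A_i] ≤ 10·p = 10·(1/40) = 1/4.
Numerically: 1/4 ≈ 0.2500.
Is 1/4 < 1? YES.
Since P[∪ A_i] ≤ 1/4 < 1, the complement has P[∩ A_i^c] ≥ 1 − 1/4 = 3/4 > 0, so some outcome avoids every A_i.

10·p = 1/4 ≈ 0.2500; existence CERTIFIED by the union bound.


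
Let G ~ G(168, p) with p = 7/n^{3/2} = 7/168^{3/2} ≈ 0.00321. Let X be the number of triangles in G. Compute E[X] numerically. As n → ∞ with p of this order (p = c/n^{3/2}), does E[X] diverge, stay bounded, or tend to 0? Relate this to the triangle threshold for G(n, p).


Number of potential triangles: C(168, 3) = 776216.
Each occurs with probability p³ ≈ (0.00321)³ ≈ 3.32202e-08.
By linearity: E[X] = C(168, 3)·p³ ≈ 776216 · 3.32202e-08 ≈ 0.026.
Since α = 3/2 > 1, p = c/n^{3/2} = o(1/n) is below the triangle threshold p ~ 1/n. Asymptotically E[X] ~ (c³/6)·n^{3(1−α)} = (7³/6)·n^{-1.5} → 0, so by Markov's inequality G has no triangles w.h.p.

E[X] ≈ 0.026; in regime p = Θ(1/n^{3/2}) E[X] tends to 0 (below the triangle threshold p ~ 1/n).


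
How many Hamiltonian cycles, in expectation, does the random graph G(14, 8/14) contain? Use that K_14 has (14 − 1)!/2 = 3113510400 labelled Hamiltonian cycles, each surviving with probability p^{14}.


K_14 has (14 − 1)!/2 = 3113510400 labelled Hamiltonian cycles.
For each such Hamiltonian cycle H, let X_H = 1 if all 14 edges of H are present in G. Then P[X_H = 1] = p^{14} = (4/7)^{14} = 268435456/678223072849.
Summing the indicators: E[X] = Σ_H E[X_H] = 3113510400 · p^{14} = 3113510400 · 268435456/678223072849 = 119396654854963200/96889010407.
Numerically: E[X] ≈ 1.23e+06.

E[X] = 3113510400 · (4/7)^{14} = 119396654854963200/96889010407 ≈ 1.23e+06.


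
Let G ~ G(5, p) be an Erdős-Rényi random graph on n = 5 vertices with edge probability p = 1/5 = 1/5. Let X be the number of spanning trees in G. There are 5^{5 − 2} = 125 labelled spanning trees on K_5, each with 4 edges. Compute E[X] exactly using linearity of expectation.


K_5 has 5^{5 − 2} = 125 labelled spanning trees.
For each such spanning tree H, let X_H = 1 if all 4 edges of H are present in G. Then P[X_H = 1] = p^{4} = (1/5)^{4} = 1/625.
By linearity of expectation: E[X] = Σ_H E[X_H] = 125 · p^{4} = 125 · 1/625 = 1/5.
Numerically: E[X] ≈ 0.2.

E[X] = 125 · (1/5)^{4} = 1/5 ≈ 0.2.


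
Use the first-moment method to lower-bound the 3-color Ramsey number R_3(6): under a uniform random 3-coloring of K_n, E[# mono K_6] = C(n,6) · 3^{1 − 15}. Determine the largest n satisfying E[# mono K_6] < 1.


We need C(n, 6) · 3^{1 − 15} < 1, i.e. C(n, 6) < 3^{15 − 1} = 4782969.
Check values of n near the boundary:
  n = 37: C(37, 6) = 2324784; 2324784 < 4782969? YES
  n = 38: C(38, 6) = 2760681; 2760681 < 4782969? YES
  n = 39: C(39, 6) = 3262623; 3262623 < 4782969? YES
  n = 40: C(40, 6) = 3838380; 3838380 < 4782969? YES
  n = 41: C(41, 6) = 4496388; 4496388 < 4782969? YES
  n = 42: C(42, 6) = 5245786; 5245786 < 4782969? NO
  n = 43: C(43, 6) = 6096454; 6096454 < 4782969? NO
  n = 44: C(44, 6) = 7059052; 7059052 < 4782969? NO
The largest n with C(n, 6) < 4782969 is n = 41 (where E[X] = 1498796/1594323 ≈ 0.9400830). Hence R_3(6) > 41, i.e. R_3(6) ≥ 42.

Largest n = 41; hence R_3(6) > 41.


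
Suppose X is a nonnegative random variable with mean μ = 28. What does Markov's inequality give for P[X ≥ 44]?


μ = E[X] = 28, a = 44.
Markov: P[X ≥ 44] ≤ μ/a = (28)/44 = 7/11.
Numerically: ≈ 0.63636.
(Since a = 44 > μ = 28.00000, the bound 7/11 is < 1 and informative.)

P[X ≥ 44] ≤ 7/11 ≈ 0.63636.


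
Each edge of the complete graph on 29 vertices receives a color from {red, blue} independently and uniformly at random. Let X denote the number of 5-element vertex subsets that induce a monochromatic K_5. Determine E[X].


Let X = Σ_S X_S over the C(29, 5) = 118755 subsets S of size 5, where X_S = 1 if the K_5 on S is monochromatic.
For a fixed S, the K_5 on S has C(5, 2) = 10 edges. P[all 10 edges red] = (1/2)^10, and likewise for blue, so P[monochromatic] = 2·(1/2)^10 = 2^{1 − 10} = 1/512.
By linearity: E[X] = C(29, 5) · 2^{1 − 10} = 118755 · 1/512 = 118755/512.
Numerically: E[X] ≈ 231.943.

E[X] = C(29,5)·2^(1−C(5,2)) = 118755/512 ≈ 231.943.


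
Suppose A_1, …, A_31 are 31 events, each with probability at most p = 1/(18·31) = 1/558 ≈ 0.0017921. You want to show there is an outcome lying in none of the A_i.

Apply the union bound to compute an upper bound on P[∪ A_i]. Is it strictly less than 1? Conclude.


Union bound: P[∪_{i=1}^{31} A_i] ≤ Σ_i P[A_i] ≤ 31·p = 31·(1/558) = 1/18.
Numerically: 1/18 ≈ 0.0555556.
Is 1/18 < 1? YES.
Since P[∪ A_i] ≤ 1/18 < 1, the complement has P[∩ A_i^c] ≥ 1 − 1/18 = 17/18 > 0, so some outcome avoids every A_i.

31·p = 1/18 ≈ 0.0555556; existence CERTIFIED by the union bound.


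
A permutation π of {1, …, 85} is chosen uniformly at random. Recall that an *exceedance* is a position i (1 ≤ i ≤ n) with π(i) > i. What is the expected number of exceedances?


Write X = Σ_{i=1}^{85} X_i, where X_i = 1_{π(i) > i}.
For each fixed i, π(i) is uniform over {1, …, 85} (marginal of a uniform permutation), so P[π(i) > i] = (n − i)/n. Summing: Σ_{i=1}^{85} (n − i)/n = (0 + 1 + … + 84)/85 = 85(85 − 1)/(2·85) = (85 − 1)/2.
Hence E[X] = Σ_{i=1}^{85} (85 − i)/85 = 42 ≈ 42.000000.

E[X] = 42 = 42.000000.


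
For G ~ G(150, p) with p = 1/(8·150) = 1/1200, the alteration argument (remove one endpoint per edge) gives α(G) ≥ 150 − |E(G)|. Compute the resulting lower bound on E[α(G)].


E[|E(G)|] = C(150, 2)·p = 11175 · (1/1200) = 149/16.
E[α(G)] ≥ n − E[|E(G)|] = 150 − 149/16 = 2251/16.
Numerically: ≈ 140.687500.
(This is only a lower bound; the true E[α(G)] may be larger.)

E[α(G)] ≥ 2251/16 ≈ 140.687500.


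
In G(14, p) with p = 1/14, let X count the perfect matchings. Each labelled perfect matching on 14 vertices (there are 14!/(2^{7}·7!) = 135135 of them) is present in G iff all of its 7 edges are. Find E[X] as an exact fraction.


K_14 has 14!/(2^{7}·7!) = 135135 labelled perfect matchings.
For each such perfect matching H, let X_H = 1 if all 7 edges of H are present in G. Then P[X_H = 1] = p^{7} = (1/14)^{7} = 1/105413504.
Summing the indicators: E[X] = Σ_H E[X_H] = 135135 · p^{7} = 135135 · 1/105413504 = 19305/15059072.
Numerically: E[X] ≈ 0.001282.

E[X] = 135135 · (1/14)^{7} = 19305/15059072 ≈ 0.001282.


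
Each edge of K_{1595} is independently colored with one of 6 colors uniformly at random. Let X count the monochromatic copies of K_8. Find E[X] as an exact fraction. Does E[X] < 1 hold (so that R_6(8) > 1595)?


E[X] = C(1595, 8) · 6^{1 − 28} = 1020772636343363633895 · 6^{−27} = 1020772636343363633895/1023490369077469249536.
As a reduced fraction: E[X] = 113419181815929292655/113721152119718805504 ≈ 0.9973.
Is E[X] < 1? YES.
Since E[X] < 1, there exists a 6-coloring of K_{1595} with no monochromatic K_8; hence R_6(8) > 1595.

E[X] = 113419181815929292655/113721152119718805504 ≈ 0.9973; E[X] < 1, so R_6(8) > 1595.


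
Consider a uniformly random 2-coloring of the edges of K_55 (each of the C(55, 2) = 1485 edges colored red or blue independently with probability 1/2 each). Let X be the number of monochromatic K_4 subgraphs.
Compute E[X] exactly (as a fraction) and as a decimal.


Let X = Σ_S X_S over the C(55, 4) = 341055 subsets S of size 4, where X_S = 1 if the K_4 on S is monochromatic.
For a fixed S, the K_4 on S has C(4, 2) = 6 edges. P[all 6 edges red] = (1/2)^6, and likewise for blue, so P[monochromatic] = 2·(1/2)^6 = 2^{1 − 6} = 1/32.
Summing: E[X] = C(55, 4) · 2^{1 − 6} = 341055 · 1/32 = 341055/32.
Numerically: E[X] ≈ 10657.968750.

E[X] = C(55,4)·2^(1−C(4,2)) = 341055/32 ≈ 10657.968750.


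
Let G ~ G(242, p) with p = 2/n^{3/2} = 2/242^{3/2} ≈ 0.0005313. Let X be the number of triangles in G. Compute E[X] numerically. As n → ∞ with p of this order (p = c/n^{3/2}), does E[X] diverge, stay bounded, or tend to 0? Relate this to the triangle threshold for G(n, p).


Number of potential triangles: C(242, 3) = 2332880.
Each occurs with probability p³ ≈ (0.0005313)³ ≈ 1.499412e-10.
By linearity: E[X] = C(242, 3)·p³ ≈ 2332880 · 1.499412e-10 ≈ 0.0003.
Since α = 3/2 > 1, p = c/n^{3/2} = o(1/n) is below the triangle threshold p ~ 1/n. Asymptotically E[X] ~ (c³/6)·n^{3(1−α)} = (2³/6)·n^{-1.5} → 0, so by Markov's inequality G has no triangles w.h.p.

E[X] ≈ 0.0003; in regime p = Θ(1/n^{3/2}) E[X] tends to 0 (below the triangle threshold p ~ 1/n).


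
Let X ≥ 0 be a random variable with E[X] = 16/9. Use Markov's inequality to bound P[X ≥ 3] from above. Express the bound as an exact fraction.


μ = E[X] = 16/9, a = 3.
Markov: P[X ≥ 3] ≤ μ/a = (16/9)/3 = 16/27.
Numerically: ≈ 0.5926.
(Since a = 3 > μ = 1.7778, the bound 16/27 is < 1 and informative.)

P[X ≥ 3] ≤ 16/27 ≈ 0.5926.


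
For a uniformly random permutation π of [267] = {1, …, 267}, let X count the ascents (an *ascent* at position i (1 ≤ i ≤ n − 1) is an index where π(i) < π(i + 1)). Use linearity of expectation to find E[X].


Write X = Σ X_I over i = 1, …, 266, with X_I the indicator of one ascent.
There are 266 indicators.
For each fixed i, the pair (π(i), π(i+1)) is a uniformly random ordered pair of distinct values from {1, …, 267}; by symmetry P[π(i) < π(i+1)] = 1/2.
By linearity: E[X] = 266 · (1/2) = (267 − 1) · (1/2) = 133 ≈ 133.00000.

E[X] = 133 = 133.00000.
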